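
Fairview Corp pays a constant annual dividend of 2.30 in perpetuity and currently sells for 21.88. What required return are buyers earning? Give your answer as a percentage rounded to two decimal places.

10.51%

P = C/r ⇒ r = C/P = 2.30/21.88 = 0.105119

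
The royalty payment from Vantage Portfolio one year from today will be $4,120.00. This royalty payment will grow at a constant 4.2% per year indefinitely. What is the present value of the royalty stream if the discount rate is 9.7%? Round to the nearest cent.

Growing perpetuity: P = D₁ / (r − g) = $4,120.0000 / (0.097 − 0.042) = $74,909.09

$74909.09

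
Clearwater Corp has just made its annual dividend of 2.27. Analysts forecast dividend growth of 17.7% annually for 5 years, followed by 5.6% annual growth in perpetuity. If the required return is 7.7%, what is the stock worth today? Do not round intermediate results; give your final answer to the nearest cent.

D_1 = 2.67179
D_2 = 3.14470
D_3 = 3.70131
D_4 = 4.35644
D_5 = 5.12753
Terminal value at year 5: TV = D_5×(1+g_2)/(r−g_2) = 5.41467/0.021 = 257.84149
P_0 = D_1/(1+r)^1 + D_2/(1+r)^2 + D_3/(1+r)^3 + D_4/(1+r)^4 + D_5/(1+r)^5 + TV/(1+r)^5
    = 2.48077 + 2.71111 + 2.96284 + 3.23794 + 3.53859 + 177.94028 = 192.87153

192.87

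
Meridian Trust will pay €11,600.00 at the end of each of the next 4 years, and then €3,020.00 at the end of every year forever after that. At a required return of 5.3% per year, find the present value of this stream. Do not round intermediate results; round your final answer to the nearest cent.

€87194.56

PV of 4-year annuity: €11,600.00 × [1 − (1+0.053)^−4] / 0.053 = 40847.99086
Perpetuity value at year 4: €3,020.00 / 0.053 = 56981.13208
PV of perpetuity: 56981.13208 / (1+0.053)^4 = 46346.56894
Total PV = 40847.99086 + 46346.56894 = 87194.55980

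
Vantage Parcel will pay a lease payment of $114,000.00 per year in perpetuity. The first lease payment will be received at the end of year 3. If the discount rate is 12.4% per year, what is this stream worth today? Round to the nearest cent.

Value at end of year 2: C / r = $114,000.00 / 0.124 = $919,354.8387
Discount to today: PV = $919,354.8387 / (1 + 0.124)^2 = $919,354.8387 / 1.263376 = $727,696.93

$727696.93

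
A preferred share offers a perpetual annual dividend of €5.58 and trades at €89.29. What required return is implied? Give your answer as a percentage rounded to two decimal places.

P = C/r ⇒ r = C/P = €5.58/€89.29 = 0.062493

6.25%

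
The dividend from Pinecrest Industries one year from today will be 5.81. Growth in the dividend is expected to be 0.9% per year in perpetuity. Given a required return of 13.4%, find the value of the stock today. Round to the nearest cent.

Growing perpetuity: P = D₁ / (r − g) = 5.8100 / (0.134 − 0.009) = 46.48

46.48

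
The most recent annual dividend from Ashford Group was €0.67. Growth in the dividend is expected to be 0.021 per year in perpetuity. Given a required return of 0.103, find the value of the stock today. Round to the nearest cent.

D₁ = D₀ × (1 + g) = €0.67 × 1.021 = €0.6841
Growing perpetuity: P = D₁ / (r − g) = €0.6841 / (0.103 − 0.021) = €8.34

€8.34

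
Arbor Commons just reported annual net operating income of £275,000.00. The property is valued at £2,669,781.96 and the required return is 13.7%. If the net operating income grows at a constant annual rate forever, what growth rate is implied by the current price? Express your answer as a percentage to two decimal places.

P = D₀(1+g)/(r−g) ⇒ P(r−g) = D₀(1+g) ⇒ g(P+D₀) = P·r − D₀
g = (P·r − D₀)/(P + D₀) = (£2,669,781.96×0.137 − £275,000.00) / (£2,669,781.96 + £275,000.00) = 0.030821

3.08%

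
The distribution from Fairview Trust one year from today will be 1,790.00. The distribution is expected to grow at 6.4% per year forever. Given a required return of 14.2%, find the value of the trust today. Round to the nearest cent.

Growing perpetuity: P = D₁ / (r − g) = 1,790.0000 / (0.142 − 0.064) = 22,948.72

22948.72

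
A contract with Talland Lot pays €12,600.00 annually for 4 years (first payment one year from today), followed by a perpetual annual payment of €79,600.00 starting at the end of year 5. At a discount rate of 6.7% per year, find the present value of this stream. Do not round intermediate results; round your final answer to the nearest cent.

€959571.06

PV of 4-year annuity: €12,600.00 × [1 − (1+0.067)^−4] / 0.067 = 42969.50638
Perpetuity value at year 4: €79,600.00 / 0.067 = 1188059.70149
PV of perpetuity: 1188059.70149 / (1+0.067)^4 = 916601.55005
Total PV = 42969.50638 + 916601.55005 = 959571.05644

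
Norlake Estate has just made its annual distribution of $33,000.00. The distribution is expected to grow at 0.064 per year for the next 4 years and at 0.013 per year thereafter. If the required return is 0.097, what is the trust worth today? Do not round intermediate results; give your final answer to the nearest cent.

D_1 = 35112.00000
D_2 = 37359.16800
D_3 = 39750.15475
D_4 = 42294.16466
Terminal value at year 4: TV = D_4×(1+g_2)/(r−g_2) = 42843.98880/0.084 = 510047.48567
P_0 = D_1/(1+r)^1 + D_2/(1+r)^2 + D_3/(1+r)^3 + D_4/(1+r)^4 + TV/(1+r)^4
    = 32007.29262 + 31044.44790 + 30110.56751 + 29204.78016 + 352195.74169 = 474562.82987

$474562.83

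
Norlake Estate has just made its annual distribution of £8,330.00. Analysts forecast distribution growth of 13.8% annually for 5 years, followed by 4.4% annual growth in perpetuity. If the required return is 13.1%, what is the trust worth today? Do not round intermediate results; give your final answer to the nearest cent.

£145521.65

D_1 = 9479.54000
D_2 = 10787.71652
D_3 = 12276.42140
D_4 = 13970.56755
D_5 = 15898.50588
Terminal value at year 5: TV = D_5×(1+g_2)/(r−g_2) = 16598.04013/0.087 = 190782.07050
P_0 = D_1/(1+r)^1 + D_2/(1+r)^2 + D_3/(1+r)^3 + D_4/(1+r)^4 + D_5/(1+r)^5 + TV/(1+r)^5
    = 8381.55615 + 8433.43138 + 8485.62769 + 8538.14704 + 8590.99146 + 103091.89746 = 145521.65117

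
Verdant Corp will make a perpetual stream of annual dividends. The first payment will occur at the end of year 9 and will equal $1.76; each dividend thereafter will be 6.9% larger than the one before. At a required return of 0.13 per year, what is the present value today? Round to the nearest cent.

Value at end of year 8: C₁ / (r − g) = $1.76 / (0.13 − 0.069) = $28.8525
Discount to today: PV = $28.8525 / (1 + 0.13)^8 = $28.8525 / 2.658444 = $10.85

$10.85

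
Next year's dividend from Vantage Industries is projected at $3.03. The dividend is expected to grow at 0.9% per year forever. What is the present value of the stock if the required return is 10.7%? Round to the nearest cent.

$30.92

Growing perpetuity: P = D₁ / (r − g) = $3.0300 / (0.107 − 0.009) = $30.92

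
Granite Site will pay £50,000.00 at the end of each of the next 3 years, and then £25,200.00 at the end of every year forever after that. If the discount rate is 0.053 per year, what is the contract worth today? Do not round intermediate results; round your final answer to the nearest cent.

PV of 3-year annuity: £50,000.00 × [1 − (1+0.053)^−3] / 0.053 = 135400.57920
Perpetuity value at year 3: £25,200.00 / 0.053 = 475471.69811
PV of perpetuity: 475471.69811 / (1+0.053)^3 = 407229.80620
Total PV = 135400.57920 + 407229.80620 = 542630.38539

£542630.39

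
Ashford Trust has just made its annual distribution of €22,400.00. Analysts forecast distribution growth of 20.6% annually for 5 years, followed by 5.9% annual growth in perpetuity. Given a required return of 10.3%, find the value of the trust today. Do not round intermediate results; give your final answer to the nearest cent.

€990028.77

D_1 = 27014.40000
D_2 = 32579.36640
D_3 = 39290.71588
D_4 = 47384.60335
D_5 = 57145.83164
Terminal value at year 5: TV = D_5×(1+g_2)/(r−g_2) = 60517.43571/0.044 = 1375396.26605
P_0 = D_1/(1+r)^1 + D_2/(1+r)^2 + D_3/(1+r)^3 + D_4/(1+r)^4 + D_5/(1+r)^5 + TV/(1+r)^5
    = 24491.74977 + 26778.83067 + 29279.48303 + 32013.65053 + 35003.13920 + 842461.91858 = 990028.77180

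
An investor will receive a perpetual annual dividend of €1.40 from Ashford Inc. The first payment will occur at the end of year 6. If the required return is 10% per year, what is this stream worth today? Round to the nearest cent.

Value at end of year 5: C / r = €1.40 / 0.1 = €14.0000
Discount to today: PV = €14.0000 / (1 + 0.1)^5 = €14.0000 / 1.610510 = €8.69

€8.69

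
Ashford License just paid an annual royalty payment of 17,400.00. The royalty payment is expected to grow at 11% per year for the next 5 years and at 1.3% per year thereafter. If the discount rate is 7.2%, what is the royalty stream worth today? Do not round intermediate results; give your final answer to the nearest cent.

452289.39

D_1 = 19314.00000
D_2 = 21438.54000
D_3 = 23796.77940
D_4 = 26414.42513
D_5 = 29320.01190
Terminal value at year 5: TV = D_5×(1+g_2)/(r−g_2) = 29701.17205/0.059 = 503409.69582
P_0 = D_1/(1+r)^1 + D_2/(1+r)^2 + D_3/(1+r)^3 + D_4/(1+r)^4 + D_5/(1+r)^5 + TV/(1+r)^5
    = 18016.79104 + 18655.44595 + 19316.73974 + 20001.47492 + 20710.48243 + 355588.45254 = 452289.38663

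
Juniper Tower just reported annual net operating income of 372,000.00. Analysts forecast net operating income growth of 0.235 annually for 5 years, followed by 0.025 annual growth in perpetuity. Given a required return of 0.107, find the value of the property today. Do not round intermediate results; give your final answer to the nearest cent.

D_1 = 459420.00000
D_2 = 567383.70000
D_3 = 700718.86950
D_4 = 865387.80383
D_5 = 1068753.93773
Terminal value at year 5: TV = D_5×(1+g_2)/(r−g_2) = 1095472.78618/0.082 = 13359424.22166
P_0 = D_1/(1+r)^1 + D_2/(1+r)^2 + D_3/(1+r)^3 + D_4/(1+r)^4 + D_5/(1+r)^5 + TV/(1+r)^5
    = 415013.55014 + 463000.66343 + 516536.42216 + 576262.40413 + 642894.37137 + 8036179.64208 = 10649887.05331

10649887.05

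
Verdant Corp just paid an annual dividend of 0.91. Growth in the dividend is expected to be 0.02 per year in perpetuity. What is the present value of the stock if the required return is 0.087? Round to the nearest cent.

D₁ = D₀ × (1 + g) = 0.91 × 1.02 = 0.9282
Growing perpetuity: P = D₁ / (r − g) = 0.9282 / (0.087 − 0.02) = 13.85

13.85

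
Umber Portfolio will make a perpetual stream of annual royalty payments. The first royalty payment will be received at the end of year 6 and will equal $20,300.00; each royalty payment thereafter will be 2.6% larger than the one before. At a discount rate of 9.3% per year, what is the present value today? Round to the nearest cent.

Value at end of year 5: C₁ / (r − g) = $20,300.00 / (0.093 − 0.026) = $302,985.0746
Discount to today: PV = $302,985.0746 / (1 + 0.093)^5 = $302,985.0746 / 1.559915 = $194,231.84

$194231.84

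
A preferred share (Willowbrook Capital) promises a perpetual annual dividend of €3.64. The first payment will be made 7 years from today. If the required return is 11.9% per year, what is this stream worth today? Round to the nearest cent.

Value at end of year 6: C / r = €3.64 / 0.119 = €30.5882
Discount to today: PV = €30.5882 / (1 + 0.119)^6 = €30.5882 / 1.963272 = €15.58

€15.58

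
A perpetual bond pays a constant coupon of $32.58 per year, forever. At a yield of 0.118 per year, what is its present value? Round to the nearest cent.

Level perpetuity: PV = C / r = $32.58 / 0.118 = $276.10

$276.10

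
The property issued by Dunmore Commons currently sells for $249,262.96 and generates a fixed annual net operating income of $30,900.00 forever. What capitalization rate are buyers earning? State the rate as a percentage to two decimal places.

12.40%

P = C/r ⇒ r = C/P = $30,900.00/$249,262.96 = 0.123965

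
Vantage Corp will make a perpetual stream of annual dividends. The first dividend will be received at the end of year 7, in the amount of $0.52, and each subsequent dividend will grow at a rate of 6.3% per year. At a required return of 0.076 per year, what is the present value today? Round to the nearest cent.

Value at end of year 6: C₁ / (r − g) = $0.52 / (0.076 − 0.063) = $40.0000
Discount to today: PV = $40.0000 / (1 + 0.076)^6 = $40.0000 / 1.551935 = $25.77

$25.77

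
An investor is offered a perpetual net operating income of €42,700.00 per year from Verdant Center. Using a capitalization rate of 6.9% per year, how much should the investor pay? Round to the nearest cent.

€618840.58

Level perpetuity: PV = C / r = €42,700.00 / 0.069 = €618,840.58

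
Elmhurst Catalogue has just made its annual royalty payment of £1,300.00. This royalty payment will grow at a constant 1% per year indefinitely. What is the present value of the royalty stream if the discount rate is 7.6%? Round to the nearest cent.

D₁ = D₀ × (1 + g) = £1,300.00 × 1.01 = £1,313.0000
Growing perpetuity: P = D₁ / (r − g) = £1,313.0000 / (0.076 − 0.01) = £19,893.94

£19893.94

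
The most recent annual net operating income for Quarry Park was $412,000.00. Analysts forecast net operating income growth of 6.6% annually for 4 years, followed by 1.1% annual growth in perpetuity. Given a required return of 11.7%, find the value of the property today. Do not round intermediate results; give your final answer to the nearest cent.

$4727840.88

D_1 = 439192.00000
D_2 = 468178.67200
D_3 = 499078.46435
D_4 = 532017.64300
Terminal value at year 4: TV = D_4×(1+g_2)/(r−g_2) = 537869.83707/0.106 = 5074243.74596
P_0 = D_1/(1+r)^1 + D_2/(1+r)^2 + D_3/(1+r)^3 + D_4/(1+r)^4 + TV/(1+r)^4
    = 393188.89884 + 375236.67517 + 358104.11435 + 341753.79221 + 3259557.39548 = 4727840.87603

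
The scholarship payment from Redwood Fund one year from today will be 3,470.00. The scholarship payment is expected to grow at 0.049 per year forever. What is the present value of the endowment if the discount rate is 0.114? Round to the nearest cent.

Growing perpetuity: P = D₁ / (r − g) = 3,470.0000 / (0.114 − 0.049) = 53,384.62

53384.62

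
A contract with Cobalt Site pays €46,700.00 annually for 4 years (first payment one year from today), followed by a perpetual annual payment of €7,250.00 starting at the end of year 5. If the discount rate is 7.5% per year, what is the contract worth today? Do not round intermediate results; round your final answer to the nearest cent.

PV of 4-year annuity: €46,700.00 × [1 − (1+0.075)^−4] / 0.075 = 156413.53679
Perpetuity value at year 4: €7,250.00 / 0.075 = 96666.66667
PV of perpetuity: 96666.66667 / (1+0.075)^4 = 72384.05121
Total PV = 156413.53679 + 72384.05121 = 228797.58800

€228797.59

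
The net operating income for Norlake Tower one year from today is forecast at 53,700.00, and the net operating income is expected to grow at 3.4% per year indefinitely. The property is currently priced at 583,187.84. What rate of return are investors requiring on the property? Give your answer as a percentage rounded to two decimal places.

P = D₁/(r − g) ⇒ r = D₁/P + g = 53,700.0000/583,187.84 + 0.034 = 0.092080 + 0.034 = 0.126080

12.61%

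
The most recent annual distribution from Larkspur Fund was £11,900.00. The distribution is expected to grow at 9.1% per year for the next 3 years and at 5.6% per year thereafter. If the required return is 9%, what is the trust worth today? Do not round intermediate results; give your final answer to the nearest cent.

£406383.73

D_1 = 12982.90000
D_2 = 14164.34390
D_3 = 15453.29919
Terminal value at year 3: TV = D_3×(1+g_2)/(r−g_2) = 16318.68395/0.034 = 479961.29264
P_0 = D_1/(1+r)^1 + D_2/(1+r)^2 + D_3/(1+r)^3 + TV/(1+r)^3
    = 11910.91743 + 11921.84488 + 11932.78235 + 370618.18125 = 406383.72591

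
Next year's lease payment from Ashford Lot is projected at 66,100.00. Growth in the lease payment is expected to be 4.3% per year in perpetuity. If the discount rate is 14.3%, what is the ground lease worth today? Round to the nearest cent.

661000.00

Growing perpetuity: P = D₁ / (r − g) = 66,100.0000 / (0.143 − 0.043) = 661,000.00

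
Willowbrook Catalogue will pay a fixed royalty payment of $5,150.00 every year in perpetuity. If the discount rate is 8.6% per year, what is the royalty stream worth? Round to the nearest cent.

$59883.72

Level perpetuity: PV = C / r = $5,150.00 / 0.086 = $59,883.72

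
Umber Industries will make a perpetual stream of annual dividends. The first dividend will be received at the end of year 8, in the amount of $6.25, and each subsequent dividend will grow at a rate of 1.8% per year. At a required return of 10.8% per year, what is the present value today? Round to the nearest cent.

$33.87

Value at end of year 7: C₁ / (r − g) = $6.25 / (0.108 − 0.018) = $69.4444
Discount to today: PV = $69.4444 / (1 + 0.108)^7 = $69.4444 / 2.050115 = $33.87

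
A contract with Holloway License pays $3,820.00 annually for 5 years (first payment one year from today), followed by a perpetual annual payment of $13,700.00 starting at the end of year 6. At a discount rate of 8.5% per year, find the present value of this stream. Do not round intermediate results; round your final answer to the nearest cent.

$122242.93

PV of 5-year annuity: $3,820.00 × [1 − (1+0.085)^−5] / 0.085 = 15053.25274
Perpetuity value at year 5: $13,700.00 / 0.085 = 161176.47059
PV of perpetuity: 161176.47059 / (1+0.085)^5 = 107189.67411
Total PV = 15053.25274 + 107189.67411 = 122242.92685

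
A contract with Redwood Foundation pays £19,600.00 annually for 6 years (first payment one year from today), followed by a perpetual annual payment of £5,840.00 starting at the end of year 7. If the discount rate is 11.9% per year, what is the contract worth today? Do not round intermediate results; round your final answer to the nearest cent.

£105809.18

PV of 6-year annuity: £19,600.00 × [1 − (1+0.119)^−6] / 0.119 = 80812.32876
Perpetuity value at year 6: £5,840.00 / 0.119 = 49075.63025
PV of perpetuity: 49075.63025 / (1+0.119)^6 = 24996.85474
Total PV = 80812.32876 + 24996.85474 = 105809.18350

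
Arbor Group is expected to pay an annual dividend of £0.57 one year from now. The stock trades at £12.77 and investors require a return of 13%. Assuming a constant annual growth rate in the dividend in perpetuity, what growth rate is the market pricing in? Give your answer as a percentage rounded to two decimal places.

8.54%

P = D₁/(r−g) ⇒ g = r − D₁/P = 0.13 − £0.57/£12.77 = 0.085364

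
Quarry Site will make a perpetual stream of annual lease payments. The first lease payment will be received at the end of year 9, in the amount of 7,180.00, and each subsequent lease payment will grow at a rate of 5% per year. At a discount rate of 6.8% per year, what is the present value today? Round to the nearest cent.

235657.85

Value at end of year 8: C₁ / (r − g) = 7,180.00 / (0.068 − 0.05) = 398,888.8889
Discount to today: PV = 398,888.8889 / (1 + 0.068)^8 = 398,888.8889 / 1.692661 = 235,657.85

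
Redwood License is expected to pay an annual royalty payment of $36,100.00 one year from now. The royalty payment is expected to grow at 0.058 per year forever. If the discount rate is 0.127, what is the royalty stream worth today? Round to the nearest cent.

Growing perpetuity: P = D₁ / (r − g) = $36,100.0000 / (0.127 − 0.058) = $523,188.41

$523188.41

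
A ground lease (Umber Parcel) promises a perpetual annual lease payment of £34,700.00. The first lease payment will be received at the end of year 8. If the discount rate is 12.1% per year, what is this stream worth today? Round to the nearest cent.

Value at end of year 7: C / r = £34,700.00 / 0.121 = £286,776.8595
Discount to today: PV = £286,776.8595 / (1 + 0.121)^7 = £286,776.8595 / 2.224535 = £128,915.40

£128915.40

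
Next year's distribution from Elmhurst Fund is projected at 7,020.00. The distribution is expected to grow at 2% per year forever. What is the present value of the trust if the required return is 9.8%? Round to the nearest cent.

90000.00

Growing perpetuity: P = D₁ / (r − g) = 7,020.0000 / (0.098 − 0.02) = 90,000.00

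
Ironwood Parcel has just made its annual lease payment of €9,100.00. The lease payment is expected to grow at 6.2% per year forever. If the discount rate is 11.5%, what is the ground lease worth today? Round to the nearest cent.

D₁ = D₀ × (1 + g) = €9,100.00 × 1.062 = €9,664.2000
Growing perpetuity: P = D₁ / (r − g) = €9,664.2000 / (0.115 − 0.062) = €182,343.40

€182343.40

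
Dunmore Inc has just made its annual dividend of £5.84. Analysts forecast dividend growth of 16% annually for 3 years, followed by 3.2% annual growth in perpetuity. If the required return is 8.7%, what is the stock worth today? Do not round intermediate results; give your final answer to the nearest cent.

D_1 = 6.77440
D_2 = 7.85830
D_3 = 9.11563
Terminal value at year 3: TV = D_3×(1+g_2)/(r−g_2) = 9.40733/0.055 = 171.04242
P_0 = D_1/(1+r)^1 + D_2/(1+r)^2 + D_3/(1+r)^3 + TV/(1+r)^3
    = 6.23220 + 6.65074 + 7.09738 + 133.17270 = 153.15301

£153.15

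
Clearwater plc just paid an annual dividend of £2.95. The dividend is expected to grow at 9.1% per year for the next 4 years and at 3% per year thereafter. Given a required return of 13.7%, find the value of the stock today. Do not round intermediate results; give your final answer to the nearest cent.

£34.73

D_1 = 3.21845
D_2 = 3.51133
D_3 = 3.83086
D_4 = 4.17947
Terminal value at year 4: TV = D_4×(1+g_2)/(r−g_2) = 4.30485/0.107 = 40.23226
P_0 = D_1/(1+r)^1 + D_2/(1+r)^2 + D_3/(1+r)^3 + D_4/(1+r)^4 + TV/(1+r)^4
    = 2.83065 + 2.71613 + 2.60624 + 2.50080 + 24.07313 = 34.72696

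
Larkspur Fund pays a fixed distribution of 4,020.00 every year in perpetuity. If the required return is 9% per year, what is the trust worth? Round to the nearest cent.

44666.67

Level perpetuity: PV = C / r = 4,020.00 / 0.09 = 44,666.67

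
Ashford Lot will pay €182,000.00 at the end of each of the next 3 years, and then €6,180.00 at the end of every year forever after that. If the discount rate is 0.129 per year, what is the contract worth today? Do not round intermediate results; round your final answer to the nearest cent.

€463750.74

PV of 3-year annuity: €182,000.00 × [1 − (1+0.129)^−3] / 0.129 = 430460.50288
Perpetuity value at year 3: €6,180.00 / 0.129 = 47906.97674
PV of perpetuity: 47906.97674 / (1+0.129)^3 = 33290.24099
Total PV = 430460.50288 + 33290.24099 = 463750.74386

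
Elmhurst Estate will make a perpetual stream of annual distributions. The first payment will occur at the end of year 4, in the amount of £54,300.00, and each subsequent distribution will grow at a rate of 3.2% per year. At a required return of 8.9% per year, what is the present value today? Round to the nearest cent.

£737634.69

Value at end of year 3: C₁ / (r − g) = £54,300.00 / (0.089 − 0.032) = £952,631.5789
Discount to today: PV = £952,631.5789 / (1 + 0.089)^3 = £952,631.5789 / 1.291468 = £737,634.69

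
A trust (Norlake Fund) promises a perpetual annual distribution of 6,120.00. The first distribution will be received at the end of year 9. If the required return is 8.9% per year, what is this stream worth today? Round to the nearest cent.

34764.69

Value at end of year 8: C / r = 6,120.00 / 0.089 = 68,764.0449
Discount to today: PV = 68,764.0449 / (1 + 0.089)^8 = 68,764.0449 / 1.977985 = 34,764.69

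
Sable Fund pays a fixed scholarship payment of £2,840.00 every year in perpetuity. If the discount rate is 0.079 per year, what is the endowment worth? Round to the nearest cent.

£35949.37

Level perpetuity: PV = C / r = £2,840.00 / 0.079 = £35,949.37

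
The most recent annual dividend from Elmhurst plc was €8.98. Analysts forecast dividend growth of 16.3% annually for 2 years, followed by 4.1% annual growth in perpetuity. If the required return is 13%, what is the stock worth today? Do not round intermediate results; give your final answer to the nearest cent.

D_1 = 10.44374
D_2 = 12.14607
Terminal value at year 2: TV = D_2×(1+g_2)/(r−g_2) = 12.64406/0.089 = 142.06807
P_0 = D_1/(1+r)^1 + D_2/(1+r)^2 + TV/(1+r)^2
    = 9.24225 + 9.51215 + 111.26014 = 130.01454

€130.01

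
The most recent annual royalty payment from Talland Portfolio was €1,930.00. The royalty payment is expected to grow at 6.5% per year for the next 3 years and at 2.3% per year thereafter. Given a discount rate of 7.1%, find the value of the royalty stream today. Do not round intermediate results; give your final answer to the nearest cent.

D_1 = 2055.45000
D_2 = 2189.05425
D_3 = 2331.34278
Terminal value at year 3: TV = D_3×(1+g_2)/(r−g_2) = 2384.96366/0.048 = 49686.74292
P_0 = D_1/(1+r)^1 + D_2/(1+r)^2 + D_3/(1+r)^3 + TV/(1+r)^3
    = 1919.18768 + 1908.43592 + 1897.74441 + 40445.67764 = 46171.04565

€46171.05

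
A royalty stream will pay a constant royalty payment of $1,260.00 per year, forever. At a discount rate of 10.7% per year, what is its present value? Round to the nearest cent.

$11775.70

Level perpetuity: PV = C / r = $1,260.00 / 0.107 = $11,775.70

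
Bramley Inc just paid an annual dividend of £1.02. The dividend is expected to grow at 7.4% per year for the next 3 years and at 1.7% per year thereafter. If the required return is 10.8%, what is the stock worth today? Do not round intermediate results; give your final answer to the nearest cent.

£13.26

D_1 = 1.09548
D_2 = 1.17655
D_3 = 1.26361
Terminal value at year 3: TV = D_3×(1+g_2)/(r−g_2) = 1.28509/0.091 = 14.12188
P_0 = D_1/(1+r)^1 + D_2/(1+r)^2 + D_3/(1+r)^3 + TV/(1+r)^3
    = 0.98870 + 0.95836 + 0.92895 + 10.38182 = 13.25783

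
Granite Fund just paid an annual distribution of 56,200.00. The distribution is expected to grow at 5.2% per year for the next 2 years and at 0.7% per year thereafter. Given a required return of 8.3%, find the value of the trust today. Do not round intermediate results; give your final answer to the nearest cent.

810250.12

D_1 = 59122.40000
D_2 = 62196.76480
Terminal value at year 2: TV = D_2×(1+g_2)/(r−g_2) = 62632.14215/0.076 = 824107.13360
P_0 = D_1/(1+r)^1 + D_2/(1+r)^2 + TV/(1+r)^2
    = 54591.32041 + 53028.68797 + 702630.11555 = 810250.12392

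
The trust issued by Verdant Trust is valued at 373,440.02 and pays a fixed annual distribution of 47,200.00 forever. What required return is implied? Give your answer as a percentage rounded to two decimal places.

P = C/r ⇒ r = C/P = 47,200.00/373,440.02 = 0.126392

12.64%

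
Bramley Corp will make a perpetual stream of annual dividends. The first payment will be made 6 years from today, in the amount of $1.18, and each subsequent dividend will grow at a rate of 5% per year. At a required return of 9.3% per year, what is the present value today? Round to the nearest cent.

$17.59

Value at end of year 5: C₁ / (r − g) = $1.18 / (0.093 − 0.05) = $27.4419
Discount to today: PV = $27.4419 / (1 + 0.093)^5 = $27.4419 / 1.559915 = $17.59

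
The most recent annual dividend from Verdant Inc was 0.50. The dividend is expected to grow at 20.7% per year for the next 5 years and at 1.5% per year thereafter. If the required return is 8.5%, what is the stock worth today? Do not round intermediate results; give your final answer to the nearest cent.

D_1 = 0.60350
D_2 = 0.72842
D_3 = 0.87921
D_4 = 1.06120
D_5 = 1.28087
Terminal value at year 5: TV = D_5×(1+g_2)/(r−g_2) = 1.30009/0.07 = 18.57267
P_0 = D_1/(1+r)^1 + D_2/(1+r)^2 + D_3/(1+r)^3 + D_4/(1+r)^4 + D_5/(1+r)^5 + TV/(1+r)^5
    = 0.55622 + 0.61876 + 0.68834 + 0.76574 + 0.85184 + 12.35167 = 15.83257

15.83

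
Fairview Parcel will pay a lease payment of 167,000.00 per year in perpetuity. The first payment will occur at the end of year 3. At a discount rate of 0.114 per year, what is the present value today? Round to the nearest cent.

Value at end of year 2: C / r = 167,000.00 / 0.114 = 1,464,912.2807
Discount to today: PV = 1,464,912.2807 / (1 + 0.114)^2 = 1,464,912.2807 / 1.240996 = 1,180,432.72

1180432.72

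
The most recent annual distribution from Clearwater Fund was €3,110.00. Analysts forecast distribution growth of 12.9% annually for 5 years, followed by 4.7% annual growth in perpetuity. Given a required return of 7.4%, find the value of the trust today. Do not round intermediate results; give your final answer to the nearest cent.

€172915.84

D_1 = 3511.19000
D_2 = 3964.13351
D_3 = 4475.50673
D_4 = 5052.84710
D_5 = 5704.66438
Terminal value at year 5: TV = D_5×(1+g_2)/(r−g_2) = 5972.78360/0.027 = 221214.20752
P_0 = D_1/(1+r)^1 + D_2/(1+r)^2 + D_3/(1+r)^3 + D_4/(1+r)^4 + D_5/(1+r)^5 + TV/(1+r)^5
    = 3269.26443 + 3436.68486 + 3612.67897 + 3797.68580 + 3992.16692 + 154807.36174 = 172915.84273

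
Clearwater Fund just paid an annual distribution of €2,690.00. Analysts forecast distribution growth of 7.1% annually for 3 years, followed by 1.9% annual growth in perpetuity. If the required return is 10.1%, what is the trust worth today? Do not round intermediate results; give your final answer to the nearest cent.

€38407.56

D_1 = 2880.99000
D_2 = 3085.54029
D_3 = 3304.61365
Terminal value at year 3: TV = D_3×(1+g_2)/(r−g_2) = 3367.40131/0.082 = 41065.86963
P_0 = D_1/(1+r)^1 + D_2/(1+r)^2 + D_3/(1+r)^3 + TV/(1+r)^3
    = 2616.70300 + 2545.40319 + 2476.04615 + 30769.40280 = 38407.55514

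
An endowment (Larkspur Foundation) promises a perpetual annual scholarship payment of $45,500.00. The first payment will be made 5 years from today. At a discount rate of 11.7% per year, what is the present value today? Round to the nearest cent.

$249811.74

Value at end of year 4: C / r = $45,500.00 / 0.117 = $388,888.8889
Discount to today: PV = $388,888.8889 / (1 + 0.117)^4 = $388,888.8889 / 1.556728 = $249,811.74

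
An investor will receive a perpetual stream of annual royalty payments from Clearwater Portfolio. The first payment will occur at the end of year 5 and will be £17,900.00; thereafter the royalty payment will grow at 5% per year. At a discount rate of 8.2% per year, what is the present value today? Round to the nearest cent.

£408125.76

Value at end of year 4: C₁ / (r − g) = £17,900.00 / (0.082 − 0.05) = £559,375.0000
Discount to today: PV = £559,375.0000 / (1 + 0.082)^4 = £559,375.0000 / 1.370595 = £408,125.76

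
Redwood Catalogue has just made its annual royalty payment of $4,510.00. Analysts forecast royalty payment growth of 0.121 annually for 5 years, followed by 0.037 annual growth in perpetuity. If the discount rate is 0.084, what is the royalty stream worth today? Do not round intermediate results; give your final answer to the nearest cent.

$142656.77

D_1 = 5055.71000
D_2 = 5667.45091
D_3 = 6353.21247
D_4 = 7121.95118
D_5 = 7983.70727
Terminal value at year 5: TV = D_5×(1+g_2)/(r−g_2) = 8279.10444/0.047 = 176151.15831
P_0 = D_1/(1+r)^1 + D_2/(1+r)^2 + D_3/(1+r)^3 + D_4/(1+r)^4 + D_5/(1+r)^5 + TV/(1+r)^5
    = 4663.93911 + 4823.13261 + 4987.75983 + 5158.00624 + 5334.06365 + 117689.87248 = 142656.77393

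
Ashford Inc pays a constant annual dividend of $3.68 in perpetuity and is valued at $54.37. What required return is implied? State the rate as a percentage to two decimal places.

6.77%

P = C/r ⇒ r = C/P = $3.68/$54.37 = 0.067684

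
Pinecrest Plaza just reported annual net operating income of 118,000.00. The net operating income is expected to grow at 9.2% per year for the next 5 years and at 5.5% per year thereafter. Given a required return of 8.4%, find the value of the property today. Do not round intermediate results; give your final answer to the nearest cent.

D_1 = 128856.00000
D_2 = 140710.75200
D_3 = 153656.14118
D_4 = 167792.50617
D_5 = 183229.41674
Terminal value at year 5: TV = D_5×(1+g_2)/(r−g_2) = 193307.03466/0.029 = 6665759.81592
P_0 = D_1/(1+r)^1 + D_2/(1+r)^2 + D_3/(1+r)^3 + D_4/(1+r)^4 + D_5/(1+r)^5 + TV/(1+r)^5
    = 118870.84871 + 119748.12434 + 120631.87434 + 121522.14648 + 122418.98888 + 4453518.38873 = 5056710.37149

5056710.37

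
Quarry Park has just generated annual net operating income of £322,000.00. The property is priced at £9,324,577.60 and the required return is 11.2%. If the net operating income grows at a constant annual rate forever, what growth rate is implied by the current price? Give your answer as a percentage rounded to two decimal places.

P = D₀(1+g)/(r−g) ⇒ P(r−g) = D₀(1+g) ⇒ g(P+D₀) = P·r − D₀
g = (P·r − D₀)/(P + D₀) = (£9,324,577.60×0.112 − £322,000.00) / (£9,324,577.60 + £322,000.00) = 0.074882

7.49%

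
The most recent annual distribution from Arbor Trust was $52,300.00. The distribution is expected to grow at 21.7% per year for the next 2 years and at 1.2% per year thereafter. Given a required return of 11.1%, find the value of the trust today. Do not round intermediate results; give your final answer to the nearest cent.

D_1 = 63649.10000
D_2 = 77460.95470
Terminal value at year 2: TV = D_2×(1+g_2)/(r−g_2) = 78390.48616/0.099 = 791823.09249
P_0 = D_1/(1+r)^1 + D_2/(1+r)^2 + TV/(1+r)^2
    = 57289.91899 + 62755.92386 + 641504.99950 = 761550.84236

$761550.84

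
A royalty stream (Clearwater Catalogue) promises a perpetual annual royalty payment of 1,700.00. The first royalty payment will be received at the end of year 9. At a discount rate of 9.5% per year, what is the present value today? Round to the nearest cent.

Value at end of year 8: C / r = 1,700.00 / 0.095 = 17,894.7368
Discount to today: PV = 17,894.7368 / (1 + 0.095)^8 = 17,894.7368 / 2.066869 = 8,657.90

8657.90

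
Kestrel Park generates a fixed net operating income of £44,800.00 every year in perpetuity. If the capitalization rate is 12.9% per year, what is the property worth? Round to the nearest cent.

£347286.82

Level perpetuity: PV = C / r = £44,800.00 / 0.129 = £347,286.82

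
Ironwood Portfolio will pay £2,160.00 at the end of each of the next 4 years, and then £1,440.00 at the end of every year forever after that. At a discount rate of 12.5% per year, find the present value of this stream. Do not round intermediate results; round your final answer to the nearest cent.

£13684.06

PV of 4-year annuity: £2,160.00 × [1 − (1+0.125)^−4] / 0.125 = 6492.18107
Perpetuity value at year 4: £1,440.00 / 0.125 = 11520.00000
PV of perpetuity: 11520.00000 / (1+0.125)^4 = 7191.87929
Total PV = 6492.18107 + 7191.87929 = 13684.06036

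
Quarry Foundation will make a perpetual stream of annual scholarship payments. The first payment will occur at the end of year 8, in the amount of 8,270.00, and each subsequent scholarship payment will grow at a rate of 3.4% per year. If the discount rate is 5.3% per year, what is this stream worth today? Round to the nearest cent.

303216.84

Value at end of year 7: C₁ / (r − g) = 8,270.00 / (0.053 − 0.034) = 435,263.1579
Discount to today: PV = 435,263.1579 / (1 + 0.053)^7 = 435,263.1579 / 1.435485 = 303,216.84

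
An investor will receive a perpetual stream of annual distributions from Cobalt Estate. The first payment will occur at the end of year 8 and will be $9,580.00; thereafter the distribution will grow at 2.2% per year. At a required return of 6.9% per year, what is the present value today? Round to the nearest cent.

Value at end of year 7: C₁ / (r − g) = $9,580.00 / (0.069 − 0.022) = $203,829.7872
Discount to today: PV = $203,829.7872 / (1 + 0.069)^7 = $203,829.7872 / 1.595306 = $127,768.48

$127768.48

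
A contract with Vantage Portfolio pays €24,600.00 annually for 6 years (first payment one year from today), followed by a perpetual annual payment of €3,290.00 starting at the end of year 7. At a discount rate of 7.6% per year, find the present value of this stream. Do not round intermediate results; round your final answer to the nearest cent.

€143009.97

PV of 6-year annuity: €24,600.00 × [1 − (1+0.076)^−6] / 0.076 = 115116.10957
Perpetuity value at year 6: €3,290.00 / 0.076 = 43289.47368
PV of perpetuity: 43289.47368 / (1+0.076)^6 = 27893.86391
Total PV = 115116.10957 + 27893.86391 = 143009.97348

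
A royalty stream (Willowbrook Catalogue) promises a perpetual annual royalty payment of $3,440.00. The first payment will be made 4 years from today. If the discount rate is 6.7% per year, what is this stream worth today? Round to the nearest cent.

$42265.93

Value at end of year 3: C / r = $3,440.00 / 0.067 = $51,343.2836
Discount to today: PV = $51,343.2836 / (1 + 0.067)^3 = $51,343.2836 / 1.214768 = $42,265.93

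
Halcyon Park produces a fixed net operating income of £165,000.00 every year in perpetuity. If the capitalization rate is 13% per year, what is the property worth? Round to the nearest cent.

Level perpetuity: PV = C / r = £165,000.00 / 0.13 = £1,269,230.77

£1269230.77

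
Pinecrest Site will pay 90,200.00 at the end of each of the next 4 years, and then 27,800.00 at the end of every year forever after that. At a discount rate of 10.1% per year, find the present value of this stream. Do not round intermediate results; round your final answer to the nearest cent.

472619.71

PV of 4-year annuity: 90,200.00 × [1 − (1+0.101)^−4] / 0.101 = 285304.02483
Perpetuity value at year 4: 27,800.00 / 0.101 = 275247.52475
PV of perpetuity: 275247.52475 / (1+0.101)^4 = 187315.68561
Total PV = 285304.02483 + 187315.68561 = 472619.71045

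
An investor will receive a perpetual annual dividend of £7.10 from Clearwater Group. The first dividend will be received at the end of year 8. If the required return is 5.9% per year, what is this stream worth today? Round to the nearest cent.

£80.56

Value at end of year 7: C / r = £7.10 / 0.059 = £120.3390
Discount to today: PV = £120.3390 / (1 + 0.059)^7 = £120.3390 / 1.493729 = £80.56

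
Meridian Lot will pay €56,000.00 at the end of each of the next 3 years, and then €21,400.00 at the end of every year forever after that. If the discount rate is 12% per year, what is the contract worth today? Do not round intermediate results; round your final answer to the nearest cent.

€261436.70

PV of 3-year annuity: €56,000.00 × [1 − (1+0.12)^−3] / 0.12 = 134502.55102
Perpetuity value at year 3: €21,400.00 / 0.12 = 178333.33333
PV of perpetuity: 178333.33333 / (1+0.12)^3 = 126934.14419
Total PV = 134502.55102 + 126934.14419 = 261436.69521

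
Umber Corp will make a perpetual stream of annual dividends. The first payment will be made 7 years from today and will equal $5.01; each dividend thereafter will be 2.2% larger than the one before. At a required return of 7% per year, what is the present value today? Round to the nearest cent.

$69.55

Value at end of year 6: C₁ / (r − g) = $5.01 / (0.07 − 0.022) = $104.3750
Discount to today: PV = $104.3750 / (1 + 0.07)^6 = $104.3750 / 1.500730 = $69.55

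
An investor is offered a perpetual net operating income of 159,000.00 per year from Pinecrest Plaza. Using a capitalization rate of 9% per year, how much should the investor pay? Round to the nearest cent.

1766666.67

Level perpetuity: PV = C / r = 159,000.00 / 0.09 = 1,766,666.67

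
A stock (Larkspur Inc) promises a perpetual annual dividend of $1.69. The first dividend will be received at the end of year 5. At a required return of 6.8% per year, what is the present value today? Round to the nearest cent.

Value at end of year 4: C / r = $1.69 / 0.068 = $24.8529
Discount to today: PV = $24.8529 / (1 + 0.068)^4 = $24.8529 / 1.301023 = $19.10

$19.10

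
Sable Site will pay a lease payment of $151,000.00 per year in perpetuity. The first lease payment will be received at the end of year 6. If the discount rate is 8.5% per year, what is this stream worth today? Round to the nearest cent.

Value at end of year 5: C / r = $151,000.00 / 0.085 = $1,776,470.5882
Discount to today: PV = $1,776,470.5882 / (1 + 0.085)^5 = $1,776,470.5882 / 1.503657 = $1,181,433.63

$1181433.63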